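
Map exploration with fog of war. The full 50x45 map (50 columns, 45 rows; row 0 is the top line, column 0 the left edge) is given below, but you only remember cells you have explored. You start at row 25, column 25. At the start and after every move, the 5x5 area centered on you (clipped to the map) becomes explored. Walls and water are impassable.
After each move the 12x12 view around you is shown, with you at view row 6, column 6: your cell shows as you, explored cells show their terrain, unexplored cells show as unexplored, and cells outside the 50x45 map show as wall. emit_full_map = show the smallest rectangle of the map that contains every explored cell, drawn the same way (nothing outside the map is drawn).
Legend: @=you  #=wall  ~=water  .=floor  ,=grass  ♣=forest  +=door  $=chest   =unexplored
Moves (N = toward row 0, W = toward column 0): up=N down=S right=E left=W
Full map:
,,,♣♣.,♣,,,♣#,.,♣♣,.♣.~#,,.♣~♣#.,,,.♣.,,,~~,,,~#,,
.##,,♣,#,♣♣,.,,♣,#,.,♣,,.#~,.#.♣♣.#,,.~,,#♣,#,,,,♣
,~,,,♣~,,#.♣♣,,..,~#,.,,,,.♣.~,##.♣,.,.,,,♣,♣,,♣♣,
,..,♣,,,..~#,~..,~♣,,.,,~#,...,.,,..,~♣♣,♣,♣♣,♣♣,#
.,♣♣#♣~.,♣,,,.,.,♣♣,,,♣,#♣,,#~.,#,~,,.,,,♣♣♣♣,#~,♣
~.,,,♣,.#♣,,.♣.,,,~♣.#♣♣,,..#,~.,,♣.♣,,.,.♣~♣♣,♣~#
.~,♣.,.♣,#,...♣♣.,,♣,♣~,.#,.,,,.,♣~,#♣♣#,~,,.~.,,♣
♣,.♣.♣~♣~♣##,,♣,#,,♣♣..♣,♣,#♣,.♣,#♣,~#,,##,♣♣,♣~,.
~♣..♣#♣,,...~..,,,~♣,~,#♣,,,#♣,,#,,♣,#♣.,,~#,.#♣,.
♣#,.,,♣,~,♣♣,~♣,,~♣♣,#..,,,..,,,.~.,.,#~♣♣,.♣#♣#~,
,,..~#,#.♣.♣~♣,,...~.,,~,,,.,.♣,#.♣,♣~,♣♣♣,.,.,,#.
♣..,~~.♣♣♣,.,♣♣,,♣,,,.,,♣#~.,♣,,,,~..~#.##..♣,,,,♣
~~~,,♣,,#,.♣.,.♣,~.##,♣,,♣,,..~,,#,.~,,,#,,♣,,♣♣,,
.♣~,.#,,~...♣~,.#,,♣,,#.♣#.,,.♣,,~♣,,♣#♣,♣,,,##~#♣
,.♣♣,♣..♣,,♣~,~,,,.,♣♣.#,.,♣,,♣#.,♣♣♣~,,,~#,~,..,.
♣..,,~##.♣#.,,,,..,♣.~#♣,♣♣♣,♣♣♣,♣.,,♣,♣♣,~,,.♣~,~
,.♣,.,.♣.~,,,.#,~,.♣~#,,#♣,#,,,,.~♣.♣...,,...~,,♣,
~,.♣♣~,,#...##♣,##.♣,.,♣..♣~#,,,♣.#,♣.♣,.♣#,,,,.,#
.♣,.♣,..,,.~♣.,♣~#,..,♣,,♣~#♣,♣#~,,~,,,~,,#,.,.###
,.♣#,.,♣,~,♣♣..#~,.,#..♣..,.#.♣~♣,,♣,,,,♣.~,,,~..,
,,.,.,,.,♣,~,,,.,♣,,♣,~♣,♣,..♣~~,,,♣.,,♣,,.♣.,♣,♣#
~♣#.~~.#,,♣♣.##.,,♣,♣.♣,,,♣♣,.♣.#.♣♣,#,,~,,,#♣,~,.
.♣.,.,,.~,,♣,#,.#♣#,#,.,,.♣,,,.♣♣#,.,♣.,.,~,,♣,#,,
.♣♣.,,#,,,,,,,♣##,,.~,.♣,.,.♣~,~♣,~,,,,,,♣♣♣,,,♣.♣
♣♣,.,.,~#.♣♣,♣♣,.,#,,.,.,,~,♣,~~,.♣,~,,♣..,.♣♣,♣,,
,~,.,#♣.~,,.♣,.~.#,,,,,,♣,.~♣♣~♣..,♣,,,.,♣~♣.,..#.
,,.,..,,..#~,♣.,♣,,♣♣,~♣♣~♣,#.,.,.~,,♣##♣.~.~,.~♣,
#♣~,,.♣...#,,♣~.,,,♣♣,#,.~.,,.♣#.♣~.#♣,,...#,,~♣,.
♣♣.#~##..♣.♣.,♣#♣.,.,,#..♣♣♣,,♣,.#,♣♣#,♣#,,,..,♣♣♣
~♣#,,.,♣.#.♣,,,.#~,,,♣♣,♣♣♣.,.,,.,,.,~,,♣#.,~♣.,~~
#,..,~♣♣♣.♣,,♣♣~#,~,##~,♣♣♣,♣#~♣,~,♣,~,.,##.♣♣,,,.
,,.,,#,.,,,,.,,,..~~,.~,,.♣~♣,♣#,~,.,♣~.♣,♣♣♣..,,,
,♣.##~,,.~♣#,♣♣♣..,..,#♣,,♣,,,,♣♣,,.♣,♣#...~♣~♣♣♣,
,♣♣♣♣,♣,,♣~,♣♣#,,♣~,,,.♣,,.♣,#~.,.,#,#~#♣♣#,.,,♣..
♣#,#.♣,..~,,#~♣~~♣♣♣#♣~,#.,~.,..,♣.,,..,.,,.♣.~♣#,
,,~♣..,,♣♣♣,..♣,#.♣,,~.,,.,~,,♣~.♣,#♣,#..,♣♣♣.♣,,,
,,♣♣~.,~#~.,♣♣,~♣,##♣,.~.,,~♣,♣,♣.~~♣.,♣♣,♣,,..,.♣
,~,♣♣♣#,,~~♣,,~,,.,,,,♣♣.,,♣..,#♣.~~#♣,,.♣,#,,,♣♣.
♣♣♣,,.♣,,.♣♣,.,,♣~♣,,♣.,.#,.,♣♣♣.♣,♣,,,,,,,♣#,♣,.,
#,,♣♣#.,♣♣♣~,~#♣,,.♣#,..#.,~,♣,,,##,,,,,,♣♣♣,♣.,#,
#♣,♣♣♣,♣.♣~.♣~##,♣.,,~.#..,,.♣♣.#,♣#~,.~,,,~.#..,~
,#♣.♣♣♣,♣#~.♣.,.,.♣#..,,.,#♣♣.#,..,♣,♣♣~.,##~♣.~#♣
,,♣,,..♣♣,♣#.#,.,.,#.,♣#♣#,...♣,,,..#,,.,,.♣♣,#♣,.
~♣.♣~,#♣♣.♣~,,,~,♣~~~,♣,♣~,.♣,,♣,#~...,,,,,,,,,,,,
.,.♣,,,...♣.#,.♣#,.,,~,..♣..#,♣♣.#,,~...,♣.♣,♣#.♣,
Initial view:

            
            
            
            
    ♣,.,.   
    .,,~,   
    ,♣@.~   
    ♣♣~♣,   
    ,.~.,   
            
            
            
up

            
            
            
            
    ,,.♣,   
    ♣,.,.   
    .,@~,   
    ,♣,.~   
    ♣♣~♣,   
    ,.~.,   
            
            

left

            
            
            
            
    .,,.♣,  
    .♣,.,.  
    ,.@,~,  
    ,,♣,.~  
    ~♣♣~♣,  
     ,.~.,  
            
            

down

            
            
            
    .,,.♣,  
    .♣,.,.  
    ,.,,~,  
    ,,@,.~  
    ~♣♣~♣,  
    #,.~.,  
            
            
            

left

            
            
            
     .,,.♣, 
    ,.♣,.,. 
    .,.,,~, 
    ,,@♣,.~ 
    ,~♣♣~♣, 
    ,#,.~., 
            
            
            

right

            
            
            
    .,,.♣,  
   ,.♣,.,.  
   .,.,,~,  
   ,,,@,.~  
   ,~♣♣~♣,  
   ,#,.~.,  
            
            
            

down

            
            
    .,,.♣,  
   ,.♣,.,.  
   .,.,,~,  
   ,,,♣,.~  
   ,~♣@~♣,  
   ,#,.~.,  
    #..♣♣   
            
            
            

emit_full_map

 .,,.♣,
,.♣,.,.
.,.,,~,
,,,♣,.~
,~♣@~♣,
,#,.~.,
 #..♣♣ 

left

            
            
     .,,.♣, 
    ,.♣,.,. 
    .,.,,~, 
    ,,,♣,.~ 
    ,~@♣~♣, 
    ,#,.~., 
    ,#..♣♣  
            
            
            

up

            
            
            
     .,,.♣, 
    ,.♣,.,. 
    .,.,,~, 
    ,,@♣,.~ 
    ,~♣♣~♣, 
    ,#,.~., 
    ,#..♣♣  
            
            

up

            
            
            
            
    ,.,,.♣, 
    ,.♣,.,. 
    .,@,,~, 
    ,,,♣,.~ 
    ,~♣♣~♣, 
    ,#,.~., 
    ,#..♣♣  
            

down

            
            
            
    ,.,,.♣, 
    ,.♣,.,. 
    .,.,,~, 
    ,,@♣,.~ 
    ,~♣♣~♣, 
    ,#,.~., 
    ,#..♣♣  
            
            

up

            
            
            
            
    ,.,,.♣, 
    ,.♣,.,. 
    .,@,,~, 
    ,,,♣,.~ 
    ,~♣♣~♣, 
    ,#,.~., 
    ,#..♣♣  
            

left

            
            
            
            
    #,.,,.♣,
    ~,.♣,.,.
    ,.@.,,~,
    ,,,,♣,.~
    ♣,~♣♣~♣,
     ,#,.~.,
     ,#..♣♣ 
            

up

            
            
            
            
    ♣.♣,,   
    #,.,,.♣,
    ~,@♣,.,.
    ,.,.,,~,
    ,,,,♣,.~
    ♣,~♣♣~♣,
     ,#,.~.,
     ,#..♣♣ 

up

            
            
            
            
    ♣,~♣,   
    ♣.♣,,   
    #,@,,.♣,
    ~,.♣,.,.
    ,.,.,,~,
    ,,,,♣,.~
    ♣,~♣♣~♣,
     ,#,.~.,

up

            
            
            
            
    #..♣.   
    ♣,~♣,   
    ♣.@,,   
    #,.,,.♣,
    ~,.♣,.,.
    ,.,.,,~,
    ,,,,♣,.~
    ♣,~♣♣~♣,

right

            
            
            
            
   #..♣..   
   ♣,~♣,♣   
   ♣.♣@,,   
   #,.,,.♣, 
   ~,.♣,.,. 
   ,.,.,,~, 
   ,,,,♣,.~ 
   ♣,~♣♣~♣, 

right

            
            
            
            
  #..♣..,   
  ♣,~♣,♣,   
  ♣.♣,@,♣   
  #,.,,.♣,  
  ~,.♣,.,.  
  ,.,.,,~,  
  ,,,,♣,.~  
  ♣,~♣♣~♣,  

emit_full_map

#..♣.., 
♣,~♣,♣, 
♣.♣,@,♣ 
#,.,,.♣,
~,.♣,.,.
,.,.,,~,
,,,,♣,.~
♣,~♣♣~♣,
 ,#,.~.,
 ,#..♣♣ 

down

            
            
            
  #..♣..,   
  ♣,~♣,♣,   
  ♣.♣,,,♣   
  #,.,@.♣,  
  ~,.♣,.,.  
  ,.,.,,~,  
  ,,,,♣,.~  
  ♣,~♣♣~♣,  
   ,#,.~.,  

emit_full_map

#..♣.., 
♣,~♣,♣, 
♣.♣,,,♣ 
#,.,@.♣,
~,.♣,.,.
,.,.,,~,
,,,,♣,.~
♣,~♣♣~♣,
 ,#,.~.,
 ,#..♣♣ 


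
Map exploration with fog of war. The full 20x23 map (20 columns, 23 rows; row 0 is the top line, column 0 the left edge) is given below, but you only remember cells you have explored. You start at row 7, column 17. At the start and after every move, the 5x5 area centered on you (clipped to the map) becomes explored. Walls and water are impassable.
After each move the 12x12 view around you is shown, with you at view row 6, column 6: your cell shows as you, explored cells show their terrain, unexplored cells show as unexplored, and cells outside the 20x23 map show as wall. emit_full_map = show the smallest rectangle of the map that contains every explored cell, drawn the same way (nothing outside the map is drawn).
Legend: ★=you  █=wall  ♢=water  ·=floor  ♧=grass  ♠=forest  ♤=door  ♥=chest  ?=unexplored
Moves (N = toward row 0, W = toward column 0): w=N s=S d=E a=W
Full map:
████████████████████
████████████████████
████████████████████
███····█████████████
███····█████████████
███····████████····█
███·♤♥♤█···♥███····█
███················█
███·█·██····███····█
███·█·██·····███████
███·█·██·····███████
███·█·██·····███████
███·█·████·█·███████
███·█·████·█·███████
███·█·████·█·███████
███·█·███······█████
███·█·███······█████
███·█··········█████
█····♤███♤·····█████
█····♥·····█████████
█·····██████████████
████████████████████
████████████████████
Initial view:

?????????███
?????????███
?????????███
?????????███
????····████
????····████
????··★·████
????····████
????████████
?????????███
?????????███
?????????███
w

?????????███
?????????███
?????????███
?????????███
????████████
????····████
????··★·████
????····████
????····████
????████████
?????????███
?????????███

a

??????????██
??????????██
??????????██
??????????██
????████████
????█····███
????█·★··███
????·····███
????█····███
?????███████
??????????██
??????????██

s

??????????██
??????????██
??????????██
????████████
????█····███
????█····███
????··★··███
????█····███
????████████
??????????██
??????????██
??????????██

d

?????????███
?????????███
?????????███
???█████████
???█····████
???█····████
???···★·████
???█····████
???█████████
?????????███
?????????███
?????????███

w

?????????███
?????????███
?????????███
?????????███
???█████████
???█····████
???█··★·████
???·····████
???█····████
???█████████
?????????███
?????????███

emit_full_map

██████
█····█
█··★·█
·····█
█····█
██████

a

??????????██
??????????██
??????????██
??????????██
????████████
????█····███
????█·★··███
????·····███
????█····███
????████████
??????????██
??????????██

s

??????????██
??????????██
??????????██
????████████
????█····███
????█····███
????··★··███
????█····███
????████████
??????????██
??????????██
??????????██

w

??????????██
??????????██
??????????██
??????????██
????████████
????█····███
????█·★··███
????·····███
????█····███
????████████
??????????██
??????????██

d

?????????███
?????????███
?????????███
?????????███
???█████████
???█····████
???█··★·████
???·····████
???█····████
???█████████
?????????███
?????????███

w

████████████
?????????███
?????????███
?????????███
????████████
???█████████
???█··★·████
???█····████
???·····████
???█····████
???█████████
?????????███

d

████████████
????????████
????????████
????????████
???█████████
??██████████
??█···★█████
??█····█████
??·····█████
??█····█████
??██████████
????????████

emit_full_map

?█████
██████
█···★█
█····█
·····█
█····█
██████

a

████████████
?????????███
?????????███
?????????███
????████████
???█████████
???█··★·████
???█····████
???·····████
???█····████
???█████████
?????????███

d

████████████
????????████
????????████
????????████
???█████████
??██████████
??█···★█████
??█····█████
??·····█████
??█····█████
??██████████
????????████


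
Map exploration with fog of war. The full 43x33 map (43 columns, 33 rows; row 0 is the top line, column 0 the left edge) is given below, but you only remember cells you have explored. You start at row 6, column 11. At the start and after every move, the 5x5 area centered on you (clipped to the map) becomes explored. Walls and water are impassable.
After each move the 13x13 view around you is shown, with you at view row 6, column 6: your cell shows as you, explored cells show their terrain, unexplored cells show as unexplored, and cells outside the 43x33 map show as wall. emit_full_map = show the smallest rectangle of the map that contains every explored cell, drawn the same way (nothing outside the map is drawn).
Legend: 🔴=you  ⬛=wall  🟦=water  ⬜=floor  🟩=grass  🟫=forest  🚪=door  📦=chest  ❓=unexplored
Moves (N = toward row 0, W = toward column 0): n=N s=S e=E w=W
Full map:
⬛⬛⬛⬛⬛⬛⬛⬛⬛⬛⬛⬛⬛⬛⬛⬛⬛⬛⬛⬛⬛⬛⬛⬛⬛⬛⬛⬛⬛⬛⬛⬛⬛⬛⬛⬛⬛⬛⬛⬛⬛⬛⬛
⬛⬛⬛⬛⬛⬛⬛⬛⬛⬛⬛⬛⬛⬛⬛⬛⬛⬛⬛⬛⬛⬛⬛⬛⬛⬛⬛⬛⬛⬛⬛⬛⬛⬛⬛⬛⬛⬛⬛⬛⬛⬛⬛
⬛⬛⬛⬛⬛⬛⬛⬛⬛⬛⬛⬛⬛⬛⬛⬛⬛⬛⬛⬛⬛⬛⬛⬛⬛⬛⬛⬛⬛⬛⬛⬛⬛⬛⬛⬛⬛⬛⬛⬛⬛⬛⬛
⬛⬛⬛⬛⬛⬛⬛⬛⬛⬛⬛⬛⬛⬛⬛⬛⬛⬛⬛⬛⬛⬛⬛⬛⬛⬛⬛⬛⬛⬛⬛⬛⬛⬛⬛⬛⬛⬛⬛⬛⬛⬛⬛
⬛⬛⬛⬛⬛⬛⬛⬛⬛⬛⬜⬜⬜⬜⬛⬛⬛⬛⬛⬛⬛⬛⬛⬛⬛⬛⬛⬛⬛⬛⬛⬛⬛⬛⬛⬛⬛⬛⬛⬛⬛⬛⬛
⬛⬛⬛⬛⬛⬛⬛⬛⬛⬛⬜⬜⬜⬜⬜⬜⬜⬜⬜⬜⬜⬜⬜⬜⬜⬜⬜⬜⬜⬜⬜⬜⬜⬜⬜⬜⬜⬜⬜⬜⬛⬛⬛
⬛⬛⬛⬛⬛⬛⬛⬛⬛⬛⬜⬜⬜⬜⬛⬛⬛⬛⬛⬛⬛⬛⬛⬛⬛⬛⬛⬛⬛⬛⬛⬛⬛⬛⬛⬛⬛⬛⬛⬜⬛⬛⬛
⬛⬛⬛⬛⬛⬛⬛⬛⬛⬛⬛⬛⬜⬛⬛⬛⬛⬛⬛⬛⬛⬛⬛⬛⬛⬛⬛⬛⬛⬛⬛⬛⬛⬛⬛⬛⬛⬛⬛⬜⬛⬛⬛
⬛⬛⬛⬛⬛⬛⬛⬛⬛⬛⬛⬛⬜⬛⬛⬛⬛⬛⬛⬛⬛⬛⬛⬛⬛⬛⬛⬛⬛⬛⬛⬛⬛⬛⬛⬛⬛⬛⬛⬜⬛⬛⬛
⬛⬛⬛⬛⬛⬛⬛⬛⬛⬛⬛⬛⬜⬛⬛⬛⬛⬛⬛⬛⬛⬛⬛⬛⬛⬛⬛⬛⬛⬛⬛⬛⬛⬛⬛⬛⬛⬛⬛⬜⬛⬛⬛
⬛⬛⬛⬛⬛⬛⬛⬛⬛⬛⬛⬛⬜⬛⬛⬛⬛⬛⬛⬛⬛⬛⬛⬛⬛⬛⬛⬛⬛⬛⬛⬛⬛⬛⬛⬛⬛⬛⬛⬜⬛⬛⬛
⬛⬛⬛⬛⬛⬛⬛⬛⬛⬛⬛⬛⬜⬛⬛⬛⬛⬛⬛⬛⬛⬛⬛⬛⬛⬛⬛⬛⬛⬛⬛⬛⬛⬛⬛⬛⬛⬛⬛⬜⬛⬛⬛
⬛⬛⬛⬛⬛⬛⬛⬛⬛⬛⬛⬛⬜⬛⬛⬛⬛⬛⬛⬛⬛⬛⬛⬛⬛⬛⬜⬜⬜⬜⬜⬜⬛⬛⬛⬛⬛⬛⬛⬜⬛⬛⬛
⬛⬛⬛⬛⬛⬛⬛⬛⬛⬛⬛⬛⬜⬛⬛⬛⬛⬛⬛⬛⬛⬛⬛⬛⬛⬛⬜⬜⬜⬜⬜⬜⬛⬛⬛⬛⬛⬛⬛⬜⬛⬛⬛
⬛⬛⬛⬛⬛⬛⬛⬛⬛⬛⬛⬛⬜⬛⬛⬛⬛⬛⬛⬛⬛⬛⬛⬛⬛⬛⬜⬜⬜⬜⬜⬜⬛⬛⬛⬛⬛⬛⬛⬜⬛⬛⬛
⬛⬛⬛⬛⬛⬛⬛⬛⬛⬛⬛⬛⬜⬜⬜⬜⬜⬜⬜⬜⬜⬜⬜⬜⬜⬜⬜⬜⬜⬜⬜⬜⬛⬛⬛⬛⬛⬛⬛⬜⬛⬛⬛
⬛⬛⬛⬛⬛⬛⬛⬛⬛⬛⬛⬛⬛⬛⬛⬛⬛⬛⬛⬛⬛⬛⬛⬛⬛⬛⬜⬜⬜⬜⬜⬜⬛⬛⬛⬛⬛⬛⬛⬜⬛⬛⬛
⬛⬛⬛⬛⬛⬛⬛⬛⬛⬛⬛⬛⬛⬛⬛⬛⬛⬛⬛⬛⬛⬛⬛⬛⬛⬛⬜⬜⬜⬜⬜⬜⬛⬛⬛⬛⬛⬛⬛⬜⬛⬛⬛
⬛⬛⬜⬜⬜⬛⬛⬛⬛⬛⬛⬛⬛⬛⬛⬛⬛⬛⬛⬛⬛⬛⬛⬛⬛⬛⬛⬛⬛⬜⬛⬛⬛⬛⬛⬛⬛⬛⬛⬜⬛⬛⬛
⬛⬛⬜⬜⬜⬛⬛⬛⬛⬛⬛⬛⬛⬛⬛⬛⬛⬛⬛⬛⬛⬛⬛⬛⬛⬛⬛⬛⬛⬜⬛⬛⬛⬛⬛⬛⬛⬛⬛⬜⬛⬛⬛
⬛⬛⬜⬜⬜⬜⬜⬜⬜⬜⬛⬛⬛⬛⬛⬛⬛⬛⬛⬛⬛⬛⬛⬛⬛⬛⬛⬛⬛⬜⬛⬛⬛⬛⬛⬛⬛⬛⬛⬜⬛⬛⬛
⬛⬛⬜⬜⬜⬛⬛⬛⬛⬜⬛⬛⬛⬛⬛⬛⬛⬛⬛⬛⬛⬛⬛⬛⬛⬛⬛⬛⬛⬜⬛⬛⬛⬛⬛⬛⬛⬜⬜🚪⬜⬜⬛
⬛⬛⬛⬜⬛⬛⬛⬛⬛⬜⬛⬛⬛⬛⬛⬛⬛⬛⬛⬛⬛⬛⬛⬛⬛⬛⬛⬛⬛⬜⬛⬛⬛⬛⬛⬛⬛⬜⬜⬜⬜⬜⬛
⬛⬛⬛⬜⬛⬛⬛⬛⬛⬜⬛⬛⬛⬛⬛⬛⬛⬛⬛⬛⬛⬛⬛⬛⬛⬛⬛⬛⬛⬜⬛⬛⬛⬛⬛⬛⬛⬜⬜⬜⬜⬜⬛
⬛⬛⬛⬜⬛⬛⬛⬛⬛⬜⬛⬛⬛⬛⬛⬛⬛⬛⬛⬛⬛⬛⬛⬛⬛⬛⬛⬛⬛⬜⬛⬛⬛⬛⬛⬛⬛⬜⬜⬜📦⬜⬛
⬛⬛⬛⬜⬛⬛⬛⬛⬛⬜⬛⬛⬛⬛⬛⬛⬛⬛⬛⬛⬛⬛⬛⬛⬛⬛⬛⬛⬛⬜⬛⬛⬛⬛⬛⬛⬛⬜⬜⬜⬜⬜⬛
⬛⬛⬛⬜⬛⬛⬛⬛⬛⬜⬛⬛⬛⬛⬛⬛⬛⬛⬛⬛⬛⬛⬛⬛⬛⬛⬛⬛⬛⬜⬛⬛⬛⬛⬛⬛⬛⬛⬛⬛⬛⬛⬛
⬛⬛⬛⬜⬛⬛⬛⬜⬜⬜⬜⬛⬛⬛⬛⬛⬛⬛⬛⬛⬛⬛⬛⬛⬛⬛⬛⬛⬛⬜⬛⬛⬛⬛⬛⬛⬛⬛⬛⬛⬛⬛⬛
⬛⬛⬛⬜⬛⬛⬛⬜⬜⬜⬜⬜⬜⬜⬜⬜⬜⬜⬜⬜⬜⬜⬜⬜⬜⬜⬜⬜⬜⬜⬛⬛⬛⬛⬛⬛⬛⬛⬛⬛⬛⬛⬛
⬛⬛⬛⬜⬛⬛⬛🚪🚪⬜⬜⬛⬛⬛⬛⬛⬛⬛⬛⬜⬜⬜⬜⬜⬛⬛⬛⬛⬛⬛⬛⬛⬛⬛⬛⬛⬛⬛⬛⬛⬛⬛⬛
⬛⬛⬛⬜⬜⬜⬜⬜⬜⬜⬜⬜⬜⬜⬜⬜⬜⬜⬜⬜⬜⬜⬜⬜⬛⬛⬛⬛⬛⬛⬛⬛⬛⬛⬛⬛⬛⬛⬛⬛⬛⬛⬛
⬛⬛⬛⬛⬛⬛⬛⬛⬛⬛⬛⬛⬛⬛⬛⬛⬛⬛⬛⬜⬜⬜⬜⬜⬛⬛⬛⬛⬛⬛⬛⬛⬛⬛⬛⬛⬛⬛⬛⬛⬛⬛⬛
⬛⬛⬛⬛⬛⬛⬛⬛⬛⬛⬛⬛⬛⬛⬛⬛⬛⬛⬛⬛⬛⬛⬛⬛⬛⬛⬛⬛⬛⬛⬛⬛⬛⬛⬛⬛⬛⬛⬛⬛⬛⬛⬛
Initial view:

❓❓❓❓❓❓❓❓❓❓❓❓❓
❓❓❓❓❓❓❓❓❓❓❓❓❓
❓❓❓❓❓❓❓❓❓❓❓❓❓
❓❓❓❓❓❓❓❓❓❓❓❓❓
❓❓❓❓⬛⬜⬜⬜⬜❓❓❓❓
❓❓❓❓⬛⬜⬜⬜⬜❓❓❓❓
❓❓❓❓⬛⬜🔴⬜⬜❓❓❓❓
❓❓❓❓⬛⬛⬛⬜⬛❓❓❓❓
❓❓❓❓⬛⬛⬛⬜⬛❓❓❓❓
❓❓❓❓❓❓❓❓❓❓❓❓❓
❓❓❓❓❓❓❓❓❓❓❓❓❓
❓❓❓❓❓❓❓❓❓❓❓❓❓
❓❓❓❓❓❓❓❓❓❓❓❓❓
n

⬛⬛⬛⬛⬛⬛⬛⬛⬛⬛⬛⬛⬛
❓❓❓❓❓❓❓❓❓❓❓❓❓
❓❓❓❓❓❓❓❓❓❓❓❓❓
❓❓❓❓❓❓❓❓❓❓❓❓❓
❓❓❓❓⬛⬛⬛⬛⬛❓❓❓❓
❓❓❓❓⬛⬜⬜⬜⬜❓❓❓❓
❓❓❓❓⬛⬜🔴⬜⬜❓❓❓❓
❓❓❓❓⬛⬜⬜⬜⬜❓❓❓❓
❓❓❓❓⬛⬛⬛⬜⬛❓❓❓❓
❓❓❓❓⬛⬛⬛⬜⬛❓❓❓❓
❓❓❓❓❓❓❓❓❓❓❓❓❓
❓❓❓❓❓❓❓❓❓❓❓❓❓
❓❓❓❓❓❓❓❓❓❓❓❓❓

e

⬛⬛⬛⬛⬛⬛⬛⬛⬛⬛⬛⬛⬛
❓❓❓❓❓❓❓❓❓❓❓❓❓
❓❓❓❓❓❓❓❓❓❓❓❓❓
❓❓❓❓❓❓❓❓❓❓❓❓❓
❓❓❓⬛⬛⬛⬛⬛⬛❓❓❓❓
❓❓❓⬛⬜⬜⬜⬜⬛❓❓❓❓
❓❓❓⬛⬜⬜🔴⬜⬜❓❓❓❓
❓❓❓⬛⬜⬜⬜⬜⬛❓❓❓❓
❓❓❓⬛⬛⬛⬜⬛⬛❓❓❓❓
❓❓❓⬛⬛⬛⬜⬛❓❓❓❓❓
❓❓❓❓❓❓❓❓❓❓❓❓❓
❓❓❓❓❓❓❓❓❓❓❓❓❓
❓❓❓❓❓❓❓❓❓❓❓❓❓

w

⬛⬛⬛⬛⬛⬛⬛⬛⬛⬛⬛⬛⬛
❓❓❓❓❓❓❓❓❓❓❓❓❓
❓❓❓❓❓❓❓❓❓❓❓❓❓
❓❓❓❓❓❓❓❓❓❓❓❓❓
❓❓❓❓⬛⬛⬛⬛⬛⬛❓❓❓
❓❓❓❓⬛⬜⬜⬜⬜⬛❓❓❓
❓❓❓❓⬛⬜🔴⬜⬜⬜❓❓❓
❓❓❓❓⬛⬜⬜⬜⬜⬛❓❓❓
❓❓❓❓⬛⬛⬛⬜⬛⬛❓❓❓
❓❓❓❓⬛⬛⬛⬜⬛❓❓❓❓
❓❓❓❓❓❓❓❓❓❓❓❓❓
❓❓❓❓❓❓❓❓❓❓❓❓❓
❓❓❓❓❓❓❓❓❓❓❓❓❓

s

❓❓❓❓❓❓❓❓❓❓❓❓❓
❓❓❓❓❓❓❓❓❓❓❓❓❓
❓❓❓❓❓❓❓❓❓❓❓❓❓
❓❓❓❓⬛⬛⬛⬛⬛⬛❓❓❓
❓❓❓❓⬛⬜⬜⬜⬜⬛❓❓❓
❓❓❓❓⬛⬜⬜⬜⬜⬜❓❓❓
❓❓❓❓⬛⬜🔴⬜⬜⬛❓❓❓
❓❓❓❓⬛⬛⬛⬜⬛⬛❓❓❓
❓❓❓❓⬛⬛⬛⬜⬛❓❓❓❓
❓❓❓❓❓❓❓❓❓❓❓❓❓
❓❓❓❓❓❓❓❓❓❓❓❓❓
❓❓❓❓❓❓❓❓❓❓❓❓❓
❓❓❓❓❓❓❓❓❓❓❓❓❓

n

⬛⬛⬛⬛⬛⬛⬛⬛⬛⬛⬛⬛⬛
❓❓❓❓❓❓❓❓❓❓❓❓❓
❓❓❓❓❓❓❓❓❓❓❓❓❓
❓❓❓❓❓❓❓❓❓❓❓❓❓
❓❓❓❓⬛⬛⬛⬛⬛⬛❓❓❓
❓❓❓❓⬛⬜⬜⬜⬜⬛❓❓❓
❓❓❓❓⬛⬜🔴⬜⬜⬜❓❓❓
❓❓❓❓⬛⬜⬜⬜⬜⬛❓❓❓
❓❓❓❓⬛⬛⬛⬜⬛⬛❓❓❓
❓❓❓❓⬛⬛⬛⬜⬛❓❓❓❓
❓❓❓❓❓❓❓❓❓❓❓❓❓
❓❓❓❓❓❓❓❓❓❓❓❓❓
❓❓❓❓❓❓❓❓❓❓❓❓❓

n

⬛⬛⬛⬛⬛⬛⬛⬛⬛⬛⬛⬛⬛
⬛⬛⬛⬛⬛⬛⬛⬛⬛⬛⬛⬛⬛
❓❓❓❓❓❓❓❓❓❓❓❓❓
❓❓❓❓❓❓❓❓❓❓❓❓❓
❓❓❓❓⬛⬛⬛⬛⬛❓❓❓❓
❓❓❓❓⬛⬛⬛⬛⬛⬛❓❓❓
❓❓❓❓⬛⬜🔴⬜⬜⬛❓❓❓
❓❓❓❓⬛⬜⬜⬜⬜⬜❓❓❓
❓❓❓❓⬛⬜⬜⬜⬜⬛❓❓❓
❓❓❓❓⬛⬛⬛⬜⬛⬛❓❓❓
❓❓❓❓⬛⬛⬛⬜⬛❓❓❓❓
❓❓❓❓❓❓❓❓❓❓❓❓❓
❓❓❓❓❓❓❓❓❓❓❓❓❓

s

⬛⬛⬛⬛⬛⬛⬛⬛⬛⬛⬛⬛⬛
❓❓❓❓❓❓❓❓❓❓❓❓❓
❓❓❓❓❓❓❓❓❓❓❓❓❓
❓❓❓❓⬛⬛⬛⬛⬛❓❓❓❓
❓❓❓❓⬛⬛⬛⬛⬛⬛❓❓❓
❓❓❓❓⬛⬜⬜⬜⬜⬛❓❓❓
❓❓❓❓⬛⬜🔴⬜⬜⬜❓❓❓
❓❓❓❓⬛⬜⬜⬜⬜⬛❓❓❓
❓❓❓❓⬛⬛⬛⬜⬛⬛❓❓❓
❓❓❓❓⬛⬛⬛⬜⬛❓❓❓❓
❓❓❓❓❓❓❓❓❓❓❓❓❓
❓❓❓❓❓❓❓❓❓❓❓❓❓
❓❓❓❓❓❓❓❓❓❓❓❓❓

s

❓❓❓❓❓❓❓❓❓❓❓❓❓
❓❓❓❓❓❓❓❓❓❓❓❓❓
❓❓❓❓⬛⬛⬛⬛⬛❓❓❓❓
❓❓❓❓⬛⬛⬛⬛⬛⬛❓❓❓
❓❓❓❓⬛⬜⬜⬜⬜⬛❓❓❓
❓❓❓❓⬛⬜⬜⬜⬜⬜❓❓❓
❓❓❓❓⬛⬜🔴⬜⬜⬛❓❓❓
❓❓❓❓⬛⬛⬛⬜⬛⬛❓❓❓
❓❓❓❓⬛⬛⬛⬜⬛❓❓❓❓
❓❓❓❓❓❓❓❓❓❓❓❓❓
❓❓❓❓❓❓❓❓❓❓❓❓❓
❓❓❓❓❓❓❓❓❓❓❓❓❓
❓❓❓❓❓❓❓❓❓❓❓❓❓

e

❓❓❓❓❓❓❓❓❓❓❓❓❓
❓❓❓❓❓❓❓❓❓❓❓❓❓
❓❓❓⬛⬛⬛⬛⬛❓❓❓❓❓
❓❓❓⬛⬛⬛⬛⬛⬛❓❓❓❓
❓❓❓⬛⬜⬜⬜⬜⬛❓❓❓❓
❓❓❓⬛⬜⬜⬜⬜⬜❓❓❓❓
❓❓❓⬛⬜⬜🔴⬜⬛❓❓❓❓
❓❓❓⬛⬛⬛⬜⬛⬛❓❓❓❓
❓❓❓⬛⬛⬛⬜⬛⬛❓❓❓❓
❓❓❓❓❓❓❓❓❓❓❓❓❓
❓❓❓❓❓❓❓❓❓❓❓❓❓
❓❓❓❓❓❓❓❓❓❓❓❓❓
❓❓❓❓❓❓❓❓❓❓❓❓❓

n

⬛⬛⬛⬛⬛⬛⬛⬛⬛⬛⬛⬛⬛
❓❓❓❓❓❓❓❓❓❓❓❓❓
❓❓❓❓❓❓❓❓❓❓❓❓❓
❓❓❓⬛⬛⬛⬛⬛❓❓❓❓❓
❓❓❓⬛⬛⬛⬛⬛⬛❓❓❓❓
❓❓❓⬛⬜⬜⬜⬜⬛❓❓❓❓
❓❓❓⬛⬜⬜🔴⬜⬜❓❓❓❓
❓❓❓⬛⬜⬜⬜⬜⬛❓❓❓❓
❓❓❓⬛⬛⬛⬜⬛⬛❓❓❓❓
❓❓❓⬛⬛⬛⬜⬛⬛❓❓❓❓
❓❓❓❓❓❓❓❓❓❓❓❓❓
❓❓❓❓❓❓❓❓❓❓❓❓❓
❓❓❓❓❓❓❓❓❓❓❓❓❓

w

⬛⬛⬛⬛⬛⬛⬛⬛⬛⬛⬛⬛⬛
❓❓❓❓❓❓❓❓❓❓❓❓❓
❓❓❓❓❓❓❓❓❓❓❓❓❓
❓❓❓❓⬛⬛⬛⬛⬛❓❓❓❓
❓❓❓❓⬛⬛⬛⬛⬛⬛❓❓❓
❓❓❓❓⬛⬜⬜⬜⬜⬛❓❓❓
❓❓❓❓⬛⬜🔴⬜⬜⬜❓❓❓
❓❓❓❓⬛⬜⬜⬜⬜⬛❓❓❓
❓❓❓❓⬛⬛⬛⬜⬛⬛❓❓❓
❓❓❓❓⬛⬛⬛⬜⬛⬛❓❓❓
❓❓❓❓❓❓❓❓❓❓❓❓❓
❓❓❓❓❓❓❓❓❓❓❓❓❓
❓❓❓❓❓❓❓❓❓❓❓❓❓

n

⬛⬛⬛⬛⬛⬛⬛⬛⬛⬛⬛⬛⬛
⬛⬛⬛⬛⬛⬛⬛⬛⬛⬛⬛⬛⬛
❓❓❓❓❓❓❓❓❓❓❓❓❓
❓❓❓❓❓❓❓❓❓❓❓❓❓
❓❓❓❓⬛⬛⬛⬛⬛❓❓❓❓
❓❓❓❓⬛⬛⬛⬛⬛⬛❓❓❓
❓❓❓❓⬛⬜🔴⬜⬜⬛❓❓❓
❓❓❓❓⬛⬜⬜⬜⬜⬜❓❓❓
❓❓❓❓⬛⬜⬜⬜⬜⬛❓❓❓
❓❓❓❓⬛⬛⬛⬜⬛⬛❓❓❓
❓❓❓❓⬛⬛⬛⬜⬛⬛❓❓❓
❓❓❓❓❓❓❓❓❓❓❓❓❓
❓❓❓❓❓❓❓❓❓❓❓❓❓

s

⬛⬛⬛⬛⬛⬛⬛⬛⬛⬛⬛⬛⬛
❓❓❓❓❓❓❓❓❓❓❓❓❓
❓❓❓❓❓❓❓❓❓❓❓❓❓
❓❓❓❓⬛⬛⬛⬛⬛❓❓❓❓
❓❓❓❓⬛⬛⬛⬛⬛⬛❓❓❓
❓❓❓❓⬛⬜⬜⬜⬜⬛❓❓❓
❓❓❓❓⬛⬜🔴⬜⬜⬜❓❓❓
❓❓❓❓⬛⬜⬜⬜⬜⬛❓❓❓
❓❓❓❓⬛⬛⬛⬜⬛⬛❓❓❓
❓❓❓❓⬛⬛⬛⬜⬛⬛❓❓❓
❓❓❓❓❓❓❓❓❓❓❓❓❓
❓❓❓❓❓❓❓❓❓❓❓❓❓
❓❓❓❓❓❓❓❓❓❓❓❓❓

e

⬛⬛⬛⬛⬛⬛⬛⬛⬛⬛⬛⬛⬛
❓❓❓❓❓❓❓❓❓❓❓❓❓
❓❓❓❓❓❓❓❓❓❓❓❓❓
❓❓❓⬛⬛⬛⬛⬛❓❓❓❓❓
❓❓❓⬛⬛⬛⬛⬛⬛❓❓❓❓
❓❓❓⬛⬜⬜⬜⬜⬛❓❓❓❓
❓❓❓⬛⬜⬜🔴⬜⬜❓❓❓❓
❓❓❓⬛⬜⬜⬜⬜⬛❓❓❓❓
❓❓❓⬛⬛⬛⬜⬛⬛❓❓❓❓
❓❓❓⬛⬛⬛⬜⬛⬛❓❓❓❓
❓❓❓❓❓❓❓❓❓❓❓❓❓
❓❓❓❓❓❓❓❓❓❓❓❓❓
❓❓❓❓❓❓❓❓❓❓❓❓❓

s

❓❓❓❓❓❓❓❓❓❓❓❓❓
❓❓❓❓❓❓❓❓❓❓❓❓❓
❓❓❓⬛⬛⬛⬛⬛❓❓❓❓❓
❓❓❓⬛⬛⬛⬛⬛⬛❓❓❓❓
❓❓❓⬛⬜⬜⬜⬜⬛❓❓❓❓
❓❓❓⬛⬜⬜⬜⬜⬜❓❓❓❓
❓❓❓⬛⬜⬜🔴⬜⬛❓❓❓❓
❓❓❓⬛⬛⬛⬜⬛⬛❓❓❓❓
❓❓❓⬛⬛⬛⬜⬛⬛❓❓❓❓
❓❓❓❓❓❓❓❓❓❓❓❓❓
❓❓❓❓❓❓❓❓❓❓❓❓❓
❓❓❓❓❓❓❓❓❓❓❓❓❓
❓❓❓❓❓❓❓❓❓❓❓❓❓

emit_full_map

⬛⬛⬛⬛⬛❓
⬛⬛⬛⬛⬛⬛
⬛⬜⬜⬜⬜⬛
⬛⬜⬜⬜⬜⬜
⬛⬜⬜🔴⬜⬛
⬛⬛⬛⬜⬛⬛
⬛⬛⬛⬜⬛⬛

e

❓❓❓❓❓❓❓❓❓❓❓❓❓
❓❓❓❓❓❓❓❓❓❓❓❓❓
❓❓⬛⬛⬛⬛⬛❓❓❓❓❓❓
❓❓⬛⬛⬛⬛⬛⬛❓❓❓❓❓
❓❓⬛⬜⬜⬜⬜⬛⬛❓❓❓❓
❓❓⬛⬜⬜⬜⬜⬜⬜❓❓❓❓
❓❓⬛⬜⬜⬜🔴⬛⬛❓❓❓❓
❓❓⬛⬛⬛⬜⬛⬛⬛❓❓❓❓
❓❓⬛⬛⬛⬜⬛⬛⬛❓❓❓❓
❓❓❓❓❓❓❓❓❓❓❓❓❓
❓❓❓❓❓❓❓❓❓❓❓❓❓
❓❓❓❓❓❓❓❓❓❓❓❓❓
❓❓❓❓❓❓❓❓❓❓❓❓❓

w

❓❓❓❓❓❓❓❓❓❓❓❓❓
❓❓❓❓❓❓❓❓❓❓❓❓❓
❓❓❓⬛⬛⬛⬛⬛❓❓❓❓❓
❓❓❓⬛⬛⬛⬛⬛⬛❓❓❓❓
❓❓❓⬛⬜⬜⬜⬜⬛⬛❓❓❓
❓❓❓⬛⬜⬜⬜⬜⬜⬜❓❓❓
❓❓❓⬛⬜⬜🔴⬜⬛⬛❓❓❓
❓❓❓⬛⬛⬛⬜⬛⬛⬛❓❓❓
❓❓❓⬛⬛⬛⬜⬛⬛⬛❓❓❓
❓❓❓❓❓❓❓❓❓❓❓❓❓
❓❓❓❓❓❓❓❓❓❓❓❓❓
❓❓❓❓❓❓❓❓❓❓❓❓❓
❓❓❓❓❓❓❓❓❓❓❓❓❓

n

⬛⬛⬛⬛⬛⬛⬛⬛⬛⬛⬛⬛⬛
❓❓❓❓❓❓❓❓❓❓❓❓❓
❓❓❓❓❓❓❓❓❓❓❓❓❓
❓❓❓⬛⬛⬛⬛⬛❓❓❓❓❓
❓❓❓⬛⬛⬛⬛⬛⬛❓❓❓❓
❓❓❓⬛⬜⬜⬜⬜⬛⬛❓❓❓
❓❓❓⬛⬜⬜🔴⬜⬜⬜❓❓❓
❓❓❓⬛⬜⬜⬜⬜⬛⬛❓❓❓
❓❓❓⬛⬛⬛⬜⬛⬛⬛❓❓❓
❓❓❓⬛⬛⬛⬜⬛⬛⬛❓❓❓
❓❓❓❓❓❓❓❓❓❓❓❓❓
❓❓❓❓❓❓❓❓❓❓❓❓❓
❓❓❓❓❓❓❓❓❓❓❓❓❓

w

⬛⬛⬛⬛⬛⬛⬛⬛⬛⬛⬛⬛⬛
❓❓❓❓❓❓❓❓❓❓❓❓❓
❓❓❓❓❓❓❓❓❓❓❓❓❓
❓❓❓❓⬛⬛⬛⬛⬛❓❓❓❓
❓❓❓❓⬛⬛⬛⬛⬛⬛❓❓❓
❓❓❓❓⬛⬜⬜⬜⬜⬛⬛❓❓
❓❓❓❓⬛⬜🔴⬜⬜⬜⬜❓❓
❓❓❓❓⬛⬜⬜⬜⬜⬛⬛❓❓
❓❓❓❓⬛⬛⬛⬜⬛⬛⬛❓❓
❓❓❓❓⬛⬛⬛⬜⬛⬛⬛❓❓
❓❓❓❓❓❓❓❓❓❓❓❓❓
❓❓❓❓❓❓❓❓❓❓❓❓❓
❓❓❓❓❓❓❓❓❓❓❓❓❓

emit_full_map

⬛⬛⬛⬛⬛❓❓
⬛⬛⬛⬛⬛⬛❓
⬛⬜⬜⬜⬜⬛⬛
⬛⬜🔴⬜⬜⬜⬜
⬛⬜⬜⬜⬜⬛⬛
⬛⬛⬛⬜⬛⬛⬛
⬛⬛⬛⬜⬛⬛⬛


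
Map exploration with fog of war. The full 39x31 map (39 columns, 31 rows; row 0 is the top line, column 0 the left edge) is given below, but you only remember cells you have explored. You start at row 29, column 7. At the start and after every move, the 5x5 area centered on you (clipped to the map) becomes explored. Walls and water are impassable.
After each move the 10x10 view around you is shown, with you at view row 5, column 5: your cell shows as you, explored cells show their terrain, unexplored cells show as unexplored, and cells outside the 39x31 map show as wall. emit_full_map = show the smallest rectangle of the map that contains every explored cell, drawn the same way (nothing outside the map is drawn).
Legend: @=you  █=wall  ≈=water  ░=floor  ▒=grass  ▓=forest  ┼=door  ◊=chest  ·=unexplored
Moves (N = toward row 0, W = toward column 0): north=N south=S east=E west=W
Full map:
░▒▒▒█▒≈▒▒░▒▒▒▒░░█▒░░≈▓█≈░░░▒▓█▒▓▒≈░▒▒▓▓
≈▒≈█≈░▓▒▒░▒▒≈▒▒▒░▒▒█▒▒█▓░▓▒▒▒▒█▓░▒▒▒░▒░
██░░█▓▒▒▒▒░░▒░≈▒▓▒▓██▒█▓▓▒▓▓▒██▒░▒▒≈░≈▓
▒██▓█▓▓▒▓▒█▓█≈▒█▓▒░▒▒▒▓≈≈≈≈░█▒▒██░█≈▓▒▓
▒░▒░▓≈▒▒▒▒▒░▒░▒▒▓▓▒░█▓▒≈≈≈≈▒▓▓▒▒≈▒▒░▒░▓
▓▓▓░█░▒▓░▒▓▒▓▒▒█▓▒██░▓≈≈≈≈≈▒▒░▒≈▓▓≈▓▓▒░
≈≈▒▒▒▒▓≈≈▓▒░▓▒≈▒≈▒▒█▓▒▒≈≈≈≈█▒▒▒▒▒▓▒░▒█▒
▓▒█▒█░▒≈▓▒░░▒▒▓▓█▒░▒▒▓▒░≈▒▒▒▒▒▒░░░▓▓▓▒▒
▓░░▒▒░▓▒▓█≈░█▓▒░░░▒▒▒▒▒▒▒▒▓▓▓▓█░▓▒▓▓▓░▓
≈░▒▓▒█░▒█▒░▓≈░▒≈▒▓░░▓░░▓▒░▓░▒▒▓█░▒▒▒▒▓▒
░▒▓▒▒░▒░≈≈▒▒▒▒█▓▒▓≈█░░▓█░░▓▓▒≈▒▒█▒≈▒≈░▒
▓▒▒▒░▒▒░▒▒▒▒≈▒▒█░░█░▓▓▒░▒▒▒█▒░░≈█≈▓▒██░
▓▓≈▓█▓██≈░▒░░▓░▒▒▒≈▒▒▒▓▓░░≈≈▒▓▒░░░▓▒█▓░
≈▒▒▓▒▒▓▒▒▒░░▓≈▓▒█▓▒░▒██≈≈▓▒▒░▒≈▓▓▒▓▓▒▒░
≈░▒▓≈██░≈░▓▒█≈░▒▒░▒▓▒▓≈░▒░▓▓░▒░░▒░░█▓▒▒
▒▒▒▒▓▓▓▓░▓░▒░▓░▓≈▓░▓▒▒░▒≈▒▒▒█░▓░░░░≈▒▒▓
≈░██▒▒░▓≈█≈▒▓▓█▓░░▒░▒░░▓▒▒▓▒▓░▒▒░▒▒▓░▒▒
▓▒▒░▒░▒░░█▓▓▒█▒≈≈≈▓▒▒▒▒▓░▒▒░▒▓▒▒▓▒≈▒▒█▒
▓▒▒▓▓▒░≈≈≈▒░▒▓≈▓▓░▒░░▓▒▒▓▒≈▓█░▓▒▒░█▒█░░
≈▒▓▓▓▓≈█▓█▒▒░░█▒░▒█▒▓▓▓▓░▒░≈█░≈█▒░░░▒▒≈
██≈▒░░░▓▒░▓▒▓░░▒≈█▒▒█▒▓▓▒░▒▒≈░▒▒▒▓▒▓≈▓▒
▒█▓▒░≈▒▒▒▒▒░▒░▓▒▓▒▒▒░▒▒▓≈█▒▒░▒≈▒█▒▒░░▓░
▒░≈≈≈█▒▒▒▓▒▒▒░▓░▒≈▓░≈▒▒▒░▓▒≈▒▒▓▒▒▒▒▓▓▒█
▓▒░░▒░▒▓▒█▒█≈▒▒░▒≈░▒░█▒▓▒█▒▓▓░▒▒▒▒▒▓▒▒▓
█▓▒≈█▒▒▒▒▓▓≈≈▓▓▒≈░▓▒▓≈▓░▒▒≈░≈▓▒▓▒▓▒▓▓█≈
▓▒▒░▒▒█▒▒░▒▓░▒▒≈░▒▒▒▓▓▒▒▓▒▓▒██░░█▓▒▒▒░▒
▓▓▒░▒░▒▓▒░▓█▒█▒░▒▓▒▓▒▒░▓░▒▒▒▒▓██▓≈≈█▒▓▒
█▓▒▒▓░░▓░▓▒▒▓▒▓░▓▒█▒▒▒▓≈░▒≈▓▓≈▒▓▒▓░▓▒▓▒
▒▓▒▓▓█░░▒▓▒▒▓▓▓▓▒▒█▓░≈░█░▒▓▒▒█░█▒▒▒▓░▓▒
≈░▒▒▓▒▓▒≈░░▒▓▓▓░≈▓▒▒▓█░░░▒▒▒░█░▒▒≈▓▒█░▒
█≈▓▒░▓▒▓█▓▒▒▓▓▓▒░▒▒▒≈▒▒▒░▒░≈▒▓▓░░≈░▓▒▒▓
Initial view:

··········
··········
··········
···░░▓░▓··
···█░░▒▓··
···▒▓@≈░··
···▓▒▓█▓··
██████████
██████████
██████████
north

··········
··········
··········
···░▒▓▒░··
···░░▓░▓··
···█░@▒▓··
···▒▓▒≈░··
···▓▒▓█▓··
██████████
██████████

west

··········
··········
··········
···▒░▒▓▒░·
···▓░░▓░▓·
···▓█@░▒▓·
···▓▒▓▒≈░·
···░▓▒▓█▓·
██████████
██████████

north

··········
··········
··········
···▒▒█▒▒··
···▒░▒▓▒░·
···▓░@▓░▓·
···▓█░░▒▓·
···▓▒▓▒≈░·
···░▓▒▓█▓·
██████████

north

··········
··········
··········
···█▒▒▒▒··
···▒▒█▒▒··
···▒░@▓▒░·
···▓░░▓░▓·
···▓█░░▒▓·
···▓▒▓▒≈░·
···░▓▒▓█▓·

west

··········
··········
··········
···≈█▒▒▒▒·
···░▒▒█▒▒·
···░▒@▒▓▒░
···▒▓░░▓░▓
···▓▓█░░▒▓
····▓▒▓▒≈░
····░▓▒▓█▓

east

··········
··········
··········
··≈█▒▒▒▒··
··░▒▒█▒▒··
··░▒░@▓▒░·
··▒▓░░▓░▓·
··▓▓█░░▒▓·
···▓▒▓▒≈░·
···░▓▒▓█▓·

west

··········
··········
··········
···≈█▒▒▒▒·
···░▒▒█▒▒·
···░▒@▒▓▒░
···▒▓░░▓░▓
···▓▓█░░▒▓
····▓▒▓▒≈░
····░▓▒▓█▓

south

··········
··········
···≈█▒▒▒▒·
···░▒▒█▒▒·
···░▒░▒▓▒░
···▒▓@░▓░▓
···▓▓█░░▒▓
···▒▓▒▓▒≈░
····░▓▒▓█▓
██████████

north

··········
··········
··········
···≈█▒▒▒▒·
···░▒▒█▒▒·
···░▒@▒▓▒░
···▒▓░░▓░▓
···▓▓█░░▒▓
···▒▓▒▓▒≈░
····░▓▒▓█▓

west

█·········
█·········
█·········
█··▒≈█▒▒▒▒
█··▒░▒▒█▒▒
█··▒░@░▒▓▒
█··▒▒▓░░▓░
█··▒▓▓█░░▒
█···▒▓▒▓▒≈
█····░▓▒▓█

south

█·········
█·········
█··▒≈█▒▒▒▒
█··▒░▒▒█▒▒
█··▒░▒░▒▓▒
█··▒▒@░░▓░
█··▒▓▓█░░▒
█··▒▒▓▒▓▒≈
█····░▓▒▓█
██████████

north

█·········
█·········
█·········
█··▒≈█▒▒▒▒
█··▒░▒▒█▒▒
█··▒░@░▒▓▒
█··▒▒▓░░▓░
█··▒▓▓█░░▒
█··▒▒▓▒▓▒≈
█····░▓▒▓█

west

██········
██········
██········
██·▓▒≈█▒▒▒
██·▒▒░▒▒█▒
██·▓▒@▒░▒▓
██·▓▒▒▓░░▓
██·▓▒▓▓█░░
██··▒▒▓▒▓▒
██····░▓▒▓

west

███·······
███·······
███·······
████▓▒≈█▒▒
███▓▒▒░▒▒█
███▓▓@░▒░▒
████▓▒▒▓░░
███▒▓▒▓▓█░
███··▒▒▓▒▓
███····░▓▒

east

██········
██········
██········
███▓▒≈█▒▒▒
██▓▒▒░▒▒█▒
██▓▓▒@▒░▒▓
███▓▒▒▓░░▓
██▒▓▒▓▓█░░
██··▒▒▓▒▓▒
██····░▓▒▓

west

███·······
███·······
███·······
████▓▒≈█▒▒
███▓▒▒░▒▒█
███▓▓@░▒░▒
████▓▒▒▓░░
███▒▓▒▓▓█░
███··▒▒▓▒▓
███····░▓▒

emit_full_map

█▓▒≈█▒▒▒▒·
▓▒▒░▒▒█▒▒·
▓▓@░▒░▒▓▒░
█▓▒▒▓░░▓░▓
▒▓▒▓▓█░░▒▓
··▒▒▓▒▓▒≈░
····░▓▒▓█▓

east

██········
██········
██········
███▓▒≈█▒▒▒
██▓▒▒░▒▒█▒
██▓▓▒@▒░▒▓
███▓▒▒▓░░▓
██▒▓▒▓▓█░░
██··▒▒▓▒▓▒
██····░▓▒▓

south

██········
██········
███▓▒≈█▒▒▒
██▓▒▒░▒▒█▒
██▓▓▒░▒░▒▓
███▓▒@▓░░▓
██▒▓▒▓▓█░░
██·░▒▒▓▒▓▒
██····░▓▒▓
██████████

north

██········
██········
██········
███▓▒≈█▒▒▒
██▓▒▒░▒▒█▒
██▓▓▒@▒░▒▓
███▓▒▒▓░░▓
██▒▓▒▓▓█░░
██·░▒▒▓▒▓▒
██····░▓▒▓

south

██········
██········
███▓▒≈█▒▒▒
██▓▒▒░▒▒█▒
██▓▓▒░▒░▒▓
███▓▒@▓░░▓
██▒▓▒▓▓█░░
██·░▒▒▓▒▓▒
██····░▓▒▓
██████████

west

███·······
███·······
████▓▒≈█▒▒
███▓▒▒░▒▒█
███▓▓▒░▒░▒
████▓@▒▓░░
███▒▓▒▓▓█░
███≈░▒▒▓▒▓
███····░▓▒
██████████

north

███·······
███·······
███·······
████▓▒≈█▒▒
███▓▒▒░▒▒█
███▓▓@░▒░▒
████▓▒▒▓░░
███▒▓▒▓▓█░
███≈░▒▒▓▒▓
███····░▓▒

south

███·······
███·······
████▓▒≈█▒▒
███▓▒▒░▒▒█
███▓▓▒░▒░▒
████▓@▒▓░░
███▒▓▒▓▓█░
███≈░▒▒▓▒▓
███····░▓▒
██████████

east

██········
██········
███▓▒≈█▒▒▒
██▓▒▒░▒▒█▒
██▓▓▒░▒░▒▓
███▓▒@▓░░▓
██▒▓▒▓▓█░░
██≈░▒▒▓▒▓▒
██····░▓▒▓
██████████

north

██········
██········
██········
███▓▒≈█▒▒▒
██▓▒▒░▒▒█▒
██▓▓▒@▒░▒▓
███▓▒▒▓░░▓
██▒▓▒▓▓█░░
██≈░▒▒▓▒▓▒
██····░▓▒▓

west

███·······
███·······
███·······
████▓▒≈█▒▒
███▓▒▒░▒▒█
███▓▓@░▒░▒
████▓▒▒▓░░
███▒▓▒▓▓█░
███≈░▒▒▓▒▓
███····░▓▒

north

███·······
███·······
███·······
███▓▒░░▒··
████▓▒≈█▒▒
███▓▒@░▒▒█
███▓▓▒░▒░▒
████▓▒▒▓░░
███▒▓▒▓▓█░
███≈░▒▒▓▒▓

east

██········
██········
██········
██▓▒░░▒░··
███▓▒≈█▒▒▒
██▓▒▒@▒▒█▒
██▓▓▒░▒░▒▓
███▓▒▒▓░░▓
██▒▓▒▓▓█░░
██≈░▒▒▓▒▓▒

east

█·········
█·········
█·········
█▓▒░░▒░▒··
██▓▒≈█▒▒▒▒
█▓▒▒░@▒█▒▒
█▓▓▒░▒░▒▓▒
██▓▒▒▓░░▓░
█▒▓▒▓▓█░░▒
█≈░▒▒▓▒▓▒≈

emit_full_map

▓▒░░▒░▒···
█▓▒≈█▒▒▒▒·
▓▒▒░@▒█▒▒·
▓▓▒░▒░▒▓▒░
█▓▒▒▓░░▓░▓
▒▓▒▓▓█░░▒▓
≈░▒▒▓▒▓▒≈░
····░▓▒▓█▓

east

··········
··········
··········
▓▒░░▒░▒▓··
█▓▒≈█▒▒▒▒·
▓▒▒░▒@█▒▒·
▓▓▒░▒░▒▓▒░
█▓▒▒▓░░▓░▓
▒▓▒▓▓█░░▒▓
≈░▒▒▓▒▓▒≈░

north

··········
··········
··········
···≈≈█▒▒··
▓▒░░▒░▒▓··
█▓▒≈█@▒▒▒·
▓▒▒░▒▒█▒▒·
▓▓▒░▒░▒▓▒░
█▓▒▒▓░░▓░▓
▒▓▒▓▓█░░▒▓

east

··········
··········
··········
··≈≈█▒▒▒··
▒░░▒░▒▓▒··
▓▒≈█▒@▒▒··
▒▒░▒▒█▒▒··
▓▒░▒░▒▓▒░·
▓▒▒▓░░▓░▓·
▓▒▓▓█░░▒▓·

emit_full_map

···≈≈█▒▒▒·
▓▒░░▒░▒▓▒·
█▓▒≈█▒@▒▒·
▓▒▒░▒▒█▒▒·
▓▓▒░▒░▒▓▒░
█▓▒▒▓░░▓░▓
▒▓▒▓▓█░░▒▓
≈░▒▒▓▒▓▒≈░
····░▓▒▓█▓
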